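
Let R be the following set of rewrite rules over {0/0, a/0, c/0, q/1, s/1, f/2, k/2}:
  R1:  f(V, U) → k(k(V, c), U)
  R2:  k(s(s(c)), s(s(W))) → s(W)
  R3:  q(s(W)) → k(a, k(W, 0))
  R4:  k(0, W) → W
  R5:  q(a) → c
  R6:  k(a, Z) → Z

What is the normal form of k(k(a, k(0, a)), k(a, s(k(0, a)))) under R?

1. k(k(a, k(0, a)), k(a, s(k(0, a))))  →  k(k(0, a), k(a, s(k(0, a))))   [R6 at 1]
2. k(k(0, a), k(a, s(k(0, a))))  →  k(a, k(a, s(k(0, a))))   [R4 at 1]
3. k(a, k(a, s(k(0, a))))  →  k(a, s(k(0, a)))   [R6 at ε]
4. k(a, s(k(0, a)))  →  s(k(0, a))   [R6 at ε]
5. s(k(0, a))  →  s(a)   [R4 at 1]

s(a)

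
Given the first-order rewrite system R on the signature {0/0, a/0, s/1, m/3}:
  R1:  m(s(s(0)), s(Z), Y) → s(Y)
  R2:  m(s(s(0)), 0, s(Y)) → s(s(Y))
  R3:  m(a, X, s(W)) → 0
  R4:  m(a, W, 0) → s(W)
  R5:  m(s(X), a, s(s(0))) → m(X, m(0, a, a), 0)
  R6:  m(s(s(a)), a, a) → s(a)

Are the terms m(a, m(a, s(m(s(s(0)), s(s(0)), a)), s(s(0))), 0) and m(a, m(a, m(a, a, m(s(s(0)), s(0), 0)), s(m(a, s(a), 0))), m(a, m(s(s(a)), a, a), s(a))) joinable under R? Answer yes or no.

Reduce t₁ = m(a, m(a, s(m(s(s(0)), s(s(0)), a)), s(s(0))), 0):
1. m(a, m(a, s(m(s(s(0)), s(s(0)), a)), s(s(0))), 0)  →  s(m(a, s(m(s(s(0)), s(s(0)), a)), s(s(0))))   [R4 at ε]
2. s(m(a, s(m(s(s(0)), s(s(0)), a)), s(s(0))))  →  s(0)   [R3 at 1]

Reduce t₂ = m(a, m(a, m(a, a, m(s(s(0)), s(0), 0)), s(m(a, s(a), 0))), m(a, m(s(s(a)), a, a), s(a))):
1. m(a, m(a, m(a, a, m(s(s(0)), s(0), 0)), s(m(a, s(a), 0))), m(a, m(s(s(a)), a, a), s(a)))  →  m(a, 0, m(a, m(s(s(a)), a, a), s(a)))   [R3 at 2]
2. m(a, 0, m(a, m(s(s(a)), a, a), s(a)))  →  m(a, 0, 0)   [R3 at 3]
3. m(a, 0, 0)  →  s(0)   [R4 at ε]

yes — NF(t₁) = s(0), NF(t₂) = s(0)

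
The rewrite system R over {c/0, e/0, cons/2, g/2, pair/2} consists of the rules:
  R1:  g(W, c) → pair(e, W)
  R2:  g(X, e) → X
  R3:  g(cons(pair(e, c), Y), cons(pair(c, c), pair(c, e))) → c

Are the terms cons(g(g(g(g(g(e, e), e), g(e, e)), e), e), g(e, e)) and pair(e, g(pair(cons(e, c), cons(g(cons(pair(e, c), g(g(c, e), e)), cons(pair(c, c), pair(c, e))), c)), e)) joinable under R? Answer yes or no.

no — NF(t₁) = cons(e, e), NF(t₂) = pair(e, pair(cons(e, c), cons(c, c)))

Reduce t₁ = cons(g(g(g(g(g(e, e), e), g(e, e)), e), e), g(e, e)):
1. cons(g(g(g(g(g(e, e), e), g(e, e)), e), e), g(e, e))  →  cons(g(g(g(g(e, e), e), g(e, e)), e), g(e, e))   [R2 at 1]
2. cons(g(g(g(g(e, e), e), g(e, e)), e), g(e, e))  →  cons(g(g(g(e, e), e), g(e, e)), g(e, e))   [R2 at 1]
3. cons(g(g(g(e, e), e), g(e, e)), g(e, e))  →  cons(g(g(e, e), g(e, e)), g(e, e))   [R2 at 1.1]
4. cons(g(g(e, e), g(e, e)), g(e, e))  →  cons(g(e, g(e, e)), g(e, e))   [R2 at 1.1]
5. cons(g(e, g(e, e)), g(e, e))  →  cons(g(e, e), g(e, e))   [R2 at 1.2]
6. cons(g(e, e), g(e, e))  →  cons(e, g(e, e))   [R2 at 1]
7. cons(e, g(e, e))  →  cons(e, e)   [R2 at 2]

Reduce t₂ = pair(e, g(pair(cons(e, c), cons(g(cons(pair(e, c), g(g(c, e), e)), cons(pair(c, c), pair(c, e))), c)), e)):
1. pair(e, g(pair(cons(e, c), cons(g(cons(pair(e, c), g(g(c, e), e)), cons(pair(c, c), pair(c, e))), c)), e))  →  pair(e, pair(cons(e, c), cons(g(cons(pair(e, c), g(g(c, e), e)), cons(pair(c, c), pair(c, e))), c)))   [R2 at 2]
2. pair(e, pair(cons(e, c), cons(g(cons(pair(e, c), g(g(c, e), e)), cons(pair(c, c), pair(c, e))), c)))  →  pair(e, pair(cons(e, c), cons(c, c)))   [R3 at 2.2.1]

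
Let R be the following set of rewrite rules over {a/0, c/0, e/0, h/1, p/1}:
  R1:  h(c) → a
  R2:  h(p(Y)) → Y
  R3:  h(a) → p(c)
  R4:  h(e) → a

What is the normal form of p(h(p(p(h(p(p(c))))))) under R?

1. p(h(p(p(h(p(p(c)))))))  →  p(p(h(p(p(c)))))   [R2 at 1]
2. p(p(h(p(p(c)))))  →  p(p(p(c)))   [R2 at 1.1]

p(p(p(c)))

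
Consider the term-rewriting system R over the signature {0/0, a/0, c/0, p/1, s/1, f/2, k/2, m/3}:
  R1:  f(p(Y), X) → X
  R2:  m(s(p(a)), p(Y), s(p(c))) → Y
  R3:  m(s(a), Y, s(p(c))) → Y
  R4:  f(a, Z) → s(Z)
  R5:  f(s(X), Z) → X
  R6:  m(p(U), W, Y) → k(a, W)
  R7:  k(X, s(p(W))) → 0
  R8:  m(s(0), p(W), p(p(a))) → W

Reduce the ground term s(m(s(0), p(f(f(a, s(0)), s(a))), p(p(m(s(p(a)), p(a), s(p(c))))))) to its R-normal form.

1. s(m(s(0), p(f(f(a, s(0)), s(a))), p(p(m(s(p(a)), p(a), s(p(c)))))))  →  s(m(s(0), p(f(s(s(0)), s(a))), p(p(m(s(p(a)), p(a), s(p(c)))))))   [R4 at 1.2.1.1]
2. s(m(s(0), p(f(s(s(0)), s(a))), p(p(m(s(p(a)), p(a), s(p(c)))))))  →  s(m(s(0), p(s(0)), p(p(m(s(p(a)), p(a), s(p(c)))))))   [R5 at 1.2.1]
3. s(m(s(0), p(s(0)), p(p(m(s(p(a)), p(a), s(p(c)))))))  →  s(m(s(0), p(s(0)), p(p(a))))   [R2 at 1.3.1.1]
4. s(m(s(0), p(s(0)), p(p(a))))  →  s(s(0))   [R8 at 1]

s(s(0))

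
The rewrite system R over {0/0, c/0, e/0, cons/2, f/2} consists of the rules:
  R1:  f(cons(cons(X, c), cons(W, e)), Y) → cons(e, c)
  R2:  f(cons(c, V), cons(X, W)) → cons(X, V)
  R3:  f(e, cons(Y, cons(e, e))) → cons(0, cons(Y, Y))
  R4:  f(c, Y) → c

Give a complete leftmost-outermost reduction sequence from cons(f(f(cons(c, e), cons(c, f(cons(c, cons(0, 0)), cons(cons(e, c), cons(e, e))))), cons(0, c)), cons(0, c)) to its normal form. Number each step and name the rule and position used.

1. cons(f(f(cons(c, e), cons(c, f(cons(c, cons(0, 0)), cons(cons(e, c), cons(e, e))))), cons(0, c)), cons(0, c))  →  cons(f(cons(c, e), cons(0, c)), cons(0, c))   [R2 at 1.1]
2. cons(f(cons(c, e), cons(0, c)), cons(0, c))  →  cons(cons(0, e), cons(0, c))   [R2 at 1]

cons(cons(0, e), cons(0, c))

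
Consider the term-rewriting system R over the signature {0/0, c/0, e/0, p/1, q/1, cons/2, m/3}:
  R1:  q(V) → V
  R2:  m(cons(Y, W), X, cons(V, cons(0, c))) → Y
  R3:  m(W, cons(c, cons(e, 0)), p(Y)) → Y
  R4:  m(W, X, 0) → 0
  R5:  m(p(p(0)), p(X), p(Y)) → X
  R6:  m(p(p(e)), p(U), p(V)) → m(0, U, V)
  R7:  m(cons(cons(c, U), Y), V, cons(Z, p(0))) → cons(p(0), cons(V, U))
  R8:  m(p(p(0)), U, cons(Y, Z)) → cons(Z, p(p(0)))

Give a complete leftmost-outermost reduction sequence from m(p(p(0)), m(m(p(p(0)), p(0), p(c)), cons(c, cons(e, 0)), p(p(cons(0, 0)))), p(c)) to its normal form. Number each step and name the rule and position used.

1. m(p(p(0)), m(m(p(p(0)), p(0), p(c)), cons(c, cons(e, 0)), p(p(cons(0, 0)))), p(c))  →  m(p(p(0)), p(cons(0, 0)), p(c))   [R3 at 2]
2. m(p(p(0)), p(cons(0, 0)), p(c))  →  cons(0, 0)   [R5 at ε]

cons(0, 0)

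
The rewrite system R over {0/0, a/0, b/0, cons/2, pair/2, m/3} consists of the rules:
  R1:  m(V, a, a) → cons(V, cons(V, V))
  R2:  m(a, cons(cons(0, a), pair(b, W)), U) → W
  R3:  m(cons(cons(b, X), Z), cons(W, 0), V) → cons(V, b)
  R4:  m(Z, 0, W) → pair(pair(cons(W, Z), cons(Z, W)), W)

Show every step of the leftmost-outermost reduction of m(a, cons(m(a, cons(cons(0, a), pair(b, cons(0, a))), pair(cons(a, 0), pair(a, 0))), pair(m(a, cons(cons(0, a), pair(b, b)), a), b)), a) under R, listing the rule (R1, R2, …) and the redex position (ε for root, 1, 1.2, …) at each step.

1. m(a, cons(m(a, cons(cons(0, a), pair(b, cons(0, a))), pair(cons(a, 0), pair(a, 0))), pair(m(a, cons(cons(0, a), pair(b, b)), a), b)), a)  →  m(a, cons(cons(0, a), pair(m(a, cons(cons(0, a), pair(b, b)), a), b)), a)   [R2 at 2.1]
2. m(a, cons(cons(0, a), pair(m(a, cons(cons(0, a), pair(b, b)), a), b)), a)  →  m(a, cons(cons(0, a), pair(b, b)), a)   [R2 at 2.2.1]
3. m(a, cons(cons(0, a), pair(b, b)), a)  →  b   [R2 at ε]

b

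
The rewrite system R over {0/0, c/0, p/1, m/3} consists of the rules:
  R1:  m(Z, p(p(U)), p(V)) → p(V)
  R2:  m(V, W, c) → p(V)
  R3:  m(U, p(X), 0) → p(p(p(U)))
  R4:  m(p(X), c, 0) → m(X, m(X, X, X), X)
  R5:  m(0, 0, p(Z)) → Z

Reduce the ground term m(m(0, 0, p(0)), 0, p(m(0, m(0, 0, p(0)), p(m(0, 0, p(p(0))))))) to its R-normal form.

p(0)

1. m(m(0, 0, p(0)), 0, p(m(0, m(0, 0, p(0)), p(m(0, 0, p(p(0)))))))  →  m(0, 0, p(m(0, m(0, 0, p(0)), p(m(0, 0, p(p(0)))))))   [R5 at 1]
2. m(0, 0, p(m(0, m(0, 0, p(0)), p(m(0, 0, p(p(0)))))))  →  m(0, m(0, 0, p(0)), p(m(0, 0, p(p(0)))))   [R5 at ε]
3. m(0, m(0, 0, p(0)), p(m(0, 0, p(p(0)))))  →  m(0, 0, p(m(0, 0, p(p(0)))))   [R5 at 2]
4. m(0, 0, p(m(0, 0, p(p(0)))))  →  m(0, 0, p(p(0)))   [R5 at ε]
5. m(0, 0, p(p(0)))  →  p(0)   [R5 at ε]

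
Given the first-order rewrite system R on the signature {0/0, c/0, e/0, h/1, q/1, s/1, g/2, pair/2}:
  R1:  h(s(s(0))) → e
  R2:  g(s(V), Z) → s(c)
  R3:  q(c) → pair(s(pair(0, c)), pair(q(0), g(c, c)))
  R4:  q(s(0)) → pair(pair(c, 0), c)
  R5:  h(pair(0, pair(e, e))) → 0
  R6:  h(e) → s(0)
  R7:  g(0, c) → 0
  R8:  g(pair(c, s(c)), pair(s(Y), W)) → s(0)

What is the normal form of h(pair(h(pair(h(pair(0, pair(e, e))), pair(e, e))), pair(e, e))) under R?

1. h(pair(h(pair(h(pair(0, pair(e, e))), pair(e, e))), pair(e, e)))  →  h(pair(h(pair(0, pair(e, e))), pair(e, e)))   [R5 at 1.1.1.1]
2. h(pair(h(pair(0, pair(e, e))), pair(e, e)))  →  h(pair(0, pair(e, e)))   [R5 at 1.1]
3. h(pair(0, pair(e, e)))  →  0   [R5 at ε]

0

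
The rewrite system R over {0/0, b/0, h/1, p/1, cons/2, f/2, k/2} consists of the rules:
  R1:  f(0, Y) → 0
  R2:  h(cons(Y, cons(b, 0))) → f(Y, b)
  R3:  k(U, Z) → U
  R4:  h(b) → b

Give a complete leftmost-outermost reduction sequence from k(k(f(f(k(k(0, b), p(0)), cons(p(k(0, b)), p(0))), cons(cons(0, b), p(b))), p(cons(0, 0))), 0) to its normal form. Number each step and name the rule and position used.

1. k(k(f(f(k(k(0, b), p(0)), cons(p(k(0, b)), p(0))), cons(cons(0, b), p(b))), p(cons(0, 0))), 0)  →  k(f(f(k(k(0, b), p(0)), cons(p(k(0, b)), p(0))), cons(cons(0, b), p(b))), p(cons(0, 0)))   [R3 at ε]
2. k(f(f(k(k(0, b), p(0)), cons(p(k(0, b)), p(0))), cons(cons(0, b), p(b))), p(cons(0, 0)))  →  f(f(k(k(0, b), p(0)), cons(p(k(0, b)), p(0))), cons(cons(0, b), p(b)))   [R3 at ε]
3. f(f(k(k(0, b), p(0)), cons(p(k(0, b)), p(0))), cons(cons(0, b), p(b)))  →  f(f(k(0, b), cons(p(k(0, b)), p(0))), cons(cons(0, b), p(b)))   [R3 at 1.1]
4. f(f(k(0, b), cons(p(k(0, b)), p(0))), cons(cons(0, b), p(b)))  →  f(f(0, cons(p(k(0, b)), p(0))), cons(cons(0, b), p(b)))   [R3 at 1.1]
5. f(f(0, cons(p(k(0, b)), p(0))), cons(cons(0, b), p(b)))  →  f(0, cons(cons(0, b), p(b)))   [R1 at 1]
6. f(0, cons(cons(0, b), p(b)))  →  0   [R1 at ε]

0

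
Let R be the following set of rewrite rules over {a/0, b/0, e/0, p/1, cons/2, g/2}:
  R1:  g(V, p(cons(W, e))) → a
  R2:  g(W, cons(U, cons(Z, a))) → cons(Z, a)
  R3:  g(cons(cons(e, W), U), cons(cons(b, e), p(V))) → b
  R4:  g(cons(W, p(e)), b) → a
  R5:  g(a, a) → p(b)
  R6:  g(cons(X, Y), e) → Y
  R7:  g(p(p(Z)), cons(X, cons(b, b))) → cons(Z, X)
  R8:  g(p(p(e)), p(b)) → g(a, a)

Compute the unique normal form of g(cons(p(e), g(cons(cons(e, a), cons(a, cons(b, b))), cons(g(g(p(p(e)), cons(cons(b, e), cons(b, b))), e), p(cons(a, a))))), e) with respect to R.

b

1. g(cons(p(e), g(cons(cons(e, a), cons(a, cons(b, b))), cons(g(g(p(p(e)), cons(cons(b, e), cons(b, b))), e), p(cons(a, a))))), e)  →  g(cons(cons(e, a), cons(a, cons(b, b))), cons(g(g(p(p(e)), cons(cons(b, e), cons(b, b))), e), p(cons(a, a))))   [R6 at ε]
2. g(cons(cons(e, a), cons(a, cons(b, b))), cons(g(g(p(p(e)), cons(cons(b, e), cons(b, b))), e), p(cons(a, a))))  →  g(cons(cons(e, a), cons(a, cons(b, b))), cons(g(cons(e, cons(b, e)), e), p(cons(a, a))))   [R7 at 2.1.1]
3. g(cons(cons(e, a), cons(a, cons(b, b))), cons(g(cons(e, cons(b, e)), e), p(cons(a, a))))  →  g(cons(cons(e, a), cons(a, cons(b, b))), cons(cons(b, e), p(cons(a, a))))   [R6 at 2.1]
4. g(cons(cons(e, a), cons(a, cons(b, b))), cons(cons(b, e), p(cons(a, a))))  →  b   [R3 at ε]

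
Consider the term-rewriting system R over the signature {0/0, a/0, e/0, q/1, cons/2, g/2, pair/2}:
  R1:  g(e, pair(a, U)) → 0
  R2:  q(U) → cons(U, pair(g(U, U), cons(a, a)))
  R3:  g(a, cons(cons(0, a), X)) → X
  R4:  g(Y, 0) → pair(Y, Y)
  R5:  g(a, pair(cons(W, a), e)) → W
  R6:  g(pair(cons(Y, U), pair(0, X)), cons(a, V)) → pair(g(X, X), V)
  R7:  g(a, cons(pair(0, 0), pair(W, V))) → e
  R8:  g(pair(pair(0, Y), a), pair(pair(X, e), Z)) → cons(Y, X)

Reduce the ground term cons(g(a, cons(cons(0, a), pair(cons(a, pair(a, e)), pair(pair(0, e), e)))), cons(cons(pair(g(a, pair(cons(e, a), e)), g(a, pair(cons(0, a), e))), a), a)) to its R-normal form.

cons(pair(cons(a, pair(a, e)), pair(pair(0, e), e)), cons(cons(pair(e, 0), a), a))

1. cons(g(a, cons(cons(0, a), pair(cons(a, pair(a, e)), pair(pair(0, e), e)))), cons(cons(pair(g(a, pair(cons(e, a), e)), g(a, pair(cons(0, a), e))), a), a))  →  cons(pair(cons(a, pair(a, e)), pair(pair(0, e), e)), cons(cons(pair(g(a, pair(cons(e, a), e)), g(a, pair(cons(0, a), e))), a), a))   [R3 at 1]
2. cons(pair(cons(a, pair(a, e)), pair(pair(0, e), e)), cons(cons(pair(g(a, pair(cons(e, a), e)), g(a, pair(cons(0, a), e))), a), a))  →  cons(pair(cons(a, pair(a, e)), pair(pair(0, e), e)), cons(cons(pair(e, g(a, pair(cons(0, a), e))), a), a))   [R5 at 2.1.1.1]
3. cons(pair(cons(a, pair(a, e)), pair(pair(0, e), e)), cons(cons(pair(e, g(a, pair(cons(0, a), e))), a), a))  →  cons(pair(cons(a, pair(a, e)), pair(pair(0, e), e)), cons(cons(pair(e, 0), a), a))   [R5 at 2.1.1.2]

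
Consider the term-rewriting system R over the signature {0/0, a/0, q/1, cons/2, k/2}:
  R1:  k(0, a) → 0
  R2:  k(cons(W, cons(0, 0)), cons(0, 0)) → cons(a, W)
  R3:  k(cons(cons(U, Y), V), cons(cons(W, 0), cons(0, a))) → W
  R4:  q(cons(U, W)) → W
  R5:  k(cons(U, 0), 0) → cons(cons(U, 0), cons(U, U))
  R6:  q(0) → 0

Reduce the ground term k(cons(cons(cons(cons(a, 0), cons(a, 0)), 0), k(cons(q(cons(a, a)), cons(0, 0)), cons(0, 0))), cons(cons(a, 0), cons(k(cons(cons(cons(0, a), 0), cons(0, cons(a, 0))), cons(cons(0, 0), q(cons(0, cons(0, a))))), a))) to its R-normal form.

a

1. k(cons(cons(cons(cons(a, 0), cons(a, 0)), 0), k(cons(q(cons(a, a)), cons(0, 0)), cons(0, 0))), cons(cons(a, 0), cons(k(cons(cons(cons(0, a), 0), cons(0, cons(a, 0))), cons(cons(0, 0), q(cons(0, cons(0, a))))), a)))  →  k(cons(cons(cons(cons(a, 0), cons(a, 0)), 0), cons(a, q(cons(a, a)))), cons(cons(a, 0), cons(k(cons(cons(cons(0, a), 0), cons(0, cons(a, 0))), cons(cons(0, 0), q(cons(0, cons(0, a))))), a)))   [R2 at 1.2]
2. k(cons(cons(cons(cons(a, 0), cons(a, 0)), 0), cons(a, q(cons(a, a)))), cons(cons(a, 0), cons(k(cons(cons(cons(0, a), 0), cons(0, cons(a, 0))), cons(cons(0, 0), q(cons(0, cons(0, a))))), a)))  →  k(cons(cons(cons(cons(a, 0), cons(a, 0)), 0), cons(a, a)), cons(cons(a, 0), cons(k(cons(cons(cons(0, a), 0), cons(0, cons(a, 0))), cons(cons(0, 0), q(cons(0, cons(0, a))))), a)))   [R4 at 1.2.2]
3. k(cons(cons(cons(cons(a, 0), cons(a, 0)), 0), cons(a, a)), cons(cons(a, 0), cons(k(cons(cons(cons(0, a), 0), cons(0, cons(a, 0))), cons(cons(0, 0), q(cons(0, cons(0, a))))), a)))  →  k(cons(cons(cons(cons(a, 0), cons(a, 0)), 0), cons(a, a)), cons(cons(a, 0), cons(k(cons(cons(cons(0, a), 0), cons(0, cons(a, 0))), cons(cons(0, 0), cons(0, a))), a)))   [R4 at 2.2.1.2.2]
4. k(cons(cons(cons(cons(a, 0), cons(a, 0)), 0), cons(a, a)), cons(cons(a, 0), cons(k(cons(cons(cons(0, a), 0), cons(0, cons(a, 0))), cons(cons(0, 0), cons(0, a))), a)))  →  k(cons(cons(cons(cons(a, 0), cons(a, 0)), 0), cons(a, a)), cons(cons(a, 0), cons(0, a)))   [R3 at 2.2.1]
5. k(cons(cons(cons(cons(a, 0), cons(a, 0)), 0), cons(a, a)), cons(cons(a, 0), cons(0, a)))  →  a   [R3 at ε]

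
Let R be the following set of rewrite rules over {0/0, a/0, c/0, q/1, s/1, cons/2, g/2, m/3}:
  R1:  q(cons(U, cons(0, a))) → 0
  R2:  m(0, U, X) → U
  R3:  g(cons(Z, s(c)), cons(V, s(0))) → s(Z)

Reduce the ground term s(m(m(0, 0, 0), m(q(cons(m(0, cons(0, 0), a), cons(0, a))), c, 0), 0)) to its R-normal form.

s(c)

1. s(m(m(0, 0, 0), m(q(cons(m(0, cons(0, 0), a), cons(0, a))), c, 0), 0))  →  s(m(0, m(q(cons(m(0, cons(0, 0), a), cons(0, a))), c, 0), 0))   [R2 at 1.1]
2. s(m(0, m(q(cons(m(0, cons(0, 0), a), cons(0, a))), c, 0), 0))  →  s(m(q(cons(m(0, cons(0, 0), a), cons(0, a))), c, 0))   [R2 at 1]
3. s(m(q(cons(m(0, cons(0, 0), a), cons(0, a))), c, 0))  →  s(m(0, c, 0))   [R1 at 1.1]
4. s(m(0, c, 0))  →  s(c)   [R2 at 1]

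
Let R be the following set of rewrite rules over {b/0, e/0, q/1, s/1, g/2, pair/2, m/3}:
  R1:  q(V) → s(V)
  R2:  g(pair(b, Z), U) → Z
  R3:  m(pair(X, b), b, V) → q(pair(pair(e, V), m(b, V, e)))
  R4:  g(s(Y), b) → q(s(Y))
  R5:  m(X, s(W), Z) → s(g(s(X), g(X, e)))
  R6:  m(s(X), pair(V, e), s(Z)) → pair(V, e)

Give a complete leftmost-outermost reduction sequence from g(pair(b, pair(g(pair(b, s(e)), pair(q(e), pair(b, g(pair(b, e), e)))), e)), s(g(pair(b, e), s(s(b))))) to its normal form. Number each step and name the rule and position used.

pair(s(e), e)

1. g(pair(b, pair(g(pair(b, s(e)), pair(q(e), pair(b, g(pair(b, e), e)))), e)), s(g(pair(b, e), s(s(b)))))  →  pair(g(pair(b, s(e)), pair(q(e), pair(b, g(pair(b, e), e)))), e)   [R2 at ε]
2. pair(g(pair(b, s(e)), pair(q(e), pair(b, g(pair(b, e), e)))), e)  →  pair(s(e), e)   [R2 at 1]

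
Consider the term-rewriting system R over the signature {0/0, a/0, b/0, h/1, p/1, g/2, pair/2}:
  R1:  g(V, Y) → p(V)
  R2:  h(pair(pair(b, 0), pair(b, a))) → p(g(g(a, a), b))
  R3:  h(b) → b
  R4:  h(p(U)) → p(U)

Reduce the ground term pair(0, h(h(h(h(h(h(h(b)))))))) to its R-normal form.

pair(0, b)

1. pair(0, h(h(h(h(h(h(h(b))))))))  →  pair(0, h(h(h(h(h(h(b)))))))   [R3 at 2.1.1.1.1.1.1]
2. pair(0, h(h(h(h(h(h(b)))))))  →  pair(0, h(h(h(h(h(b))))))   [R3 at 2.1.1.1.1.1]
3. pair(0, h(h(h(h(h(b))))))  →  pair(0, h(h(h(h(b)))))   [R3 at 2.1.1.1.1]
4. pair(0, h(h(h(h(b)))))  →  pair(0, h(h(h(b))))   [R3 at 2.1.1.1]
5. pair(0, h(h(h(b))))  →  pair(0, h(h(b)))   [R3 at 2.1.1]
6. pair(0, h(h(b)))  →  pair(0, h(b))   [R3 at 2.1]
7. pair(0, h(b))  →  pair(0, b)   [R3 at 2]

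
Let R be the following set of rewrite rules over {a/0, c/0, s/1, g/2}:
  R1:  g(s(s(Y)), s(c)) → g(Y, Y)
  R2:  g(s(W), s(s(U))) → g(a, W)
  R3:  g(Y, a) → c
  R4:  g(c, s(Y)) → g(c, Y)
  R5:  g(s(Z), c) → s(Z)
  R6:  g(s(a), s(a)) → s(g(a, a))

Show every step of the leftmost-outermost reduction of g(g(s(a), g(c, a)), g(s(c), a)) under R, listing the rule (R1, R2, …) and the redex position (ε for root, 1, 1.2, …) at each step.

1. g(g(s(a), g(c, a)), g(s(c), a))  →  g(g(s(a), c), g(s(c), a))   [R3 at 1.2]
2. g(g(s(a), c), g(s(c), a))  →  g(s(a), g(s(c), a))   [R5 at 1]
3. g(s(a), g(s(c), a))  →  g(s(a), c)   [R3 at 2]
4. g(s(a), c)  →  s(a)   [R5 at ε]

s(a)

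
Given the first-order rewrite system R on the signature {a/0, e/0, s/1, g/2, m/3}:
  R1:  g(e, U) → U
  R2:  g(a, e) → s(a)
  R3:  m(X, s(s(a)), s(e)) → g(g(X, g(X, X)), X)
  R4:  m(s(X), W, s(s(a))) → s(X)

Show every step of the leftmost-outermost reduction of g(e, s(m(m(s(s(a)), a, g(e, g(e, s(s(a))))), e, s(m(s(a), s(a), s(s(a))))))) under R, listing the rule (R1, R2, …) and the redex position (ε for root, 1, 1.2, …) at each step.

1. g(e, s(m(m(s(s(a)), a, g(e, g(e, s(s(a))))), e, s(m(s(a), s(a), s(s(a)))))))  →  s(m(m(s(s(a)), a, g(e, g(e, s(s(a))))), e, s(m(s(a), s(a), s(s(a))))))   [R1 at ε]
2. s(m(m(s(s(a)), a, g(e, g(e, s(s(a))))), e, s(m(s(a), s(a), s(s(a))))))  →  s(m(m(s(s(a)), a, g(e, s(s(a)))), e, s(m(s(a), s(a), s(s(a))))))   [R1 at 1.1.3]
3. s(m(m(s(s(a)), a, g(e, s(s(a)))), e, s(m(s(a), s(a), s(s(a))))))  →  s(m(m(s(s(a)), a, s(s(a))), e, s(m(s(a), s(a), s(s(a))))))   [R1 at 1.1.3]
4. s(m(m(s(s(a)), a, s(s(a))), e, s(m(s(a), s(a), s(s(a))))))  →  s(m(s(s(a)), e, s(m(s(a), s(a), s(s(a))))))   [R4 at 1.1]
5. s(m(s(s(a)), e, s(m(s(a), s(a), s(s(a))))))  →  s(m(s(s(a)), e, s(s(a))))   [R4 at 1.3.1]
6. s(m(s(s(a)), e, s(s(a))))  →  s(s(s(a)))   [R4 at 1]

s(s(s(a)))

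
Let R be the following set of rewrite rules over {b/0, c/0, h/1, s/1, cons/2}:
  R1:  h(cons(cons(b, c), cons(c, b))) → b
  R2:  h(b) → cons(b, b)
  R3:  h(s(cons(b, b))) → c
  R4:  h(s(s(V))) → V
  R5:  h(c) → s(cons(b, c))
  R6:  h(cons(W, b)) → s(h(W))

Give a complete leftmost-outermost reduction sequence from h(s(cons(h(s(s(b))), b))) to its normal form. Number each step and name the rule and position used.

1. h(s(cons(h(s(s(b))), b)))  →  h(s(cons(b, b)))   [R4 at 1.1.1]
2. h(s(cons(b, b)))  →  c   [R3 at ε]

c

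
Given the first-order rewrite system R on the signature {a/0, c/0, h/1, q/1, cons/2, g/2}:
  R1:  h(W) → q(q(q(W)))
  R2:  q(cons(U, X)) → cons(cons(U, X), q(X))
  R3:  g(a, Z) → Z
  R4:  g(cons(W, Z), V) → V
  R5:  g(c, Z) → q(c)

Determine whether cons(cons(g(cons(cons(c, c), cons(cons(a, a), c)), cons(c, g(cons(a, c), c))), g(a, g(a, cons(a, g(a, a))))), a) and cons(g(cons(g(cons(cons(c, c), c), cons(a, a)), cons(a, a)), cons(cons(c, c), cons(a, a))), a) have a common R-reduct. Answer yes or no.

yes — NF(t₁) = cons(cons(cons(c, c), cons(a, a)), a), NF(t₂) = cons(cons(cons(c, c), cons(a, a)), a)

Reduce t₁ = cons(cons(g(cons(cons(c, c), cons(cons(a, a), c)), cons(c, g(cons(a, c), c))), g(a, g(a, cons(a, g(a, a))))), a):
1. cons(cons(g(cons(cons(c, c), cons(cons(a, a), c)), cons(c, g(cons(a, c), c))), g(a, g(a, cons(a, g(a, a))))), a)  →  cons(cons(cons(c, g(cons(a, c), c)), g(a, g(a, cons(a, g(a, a))))), a)   [R4 at 1.1]
2. cons(cons(cons(c, g(cons(a, c), c)), g(a, g(a, cons(a, g(a, a))))), a)  →  cons(cons(cons(c, c), g(a, g(a, cons(a, g(a, a))))), a)   [R4 at 1.1.2]
3. cons(cons(cons(c, c), g(a, g(a, cons(a, g(a, a))))), a)  →  cons(cons(cons(c, c), g(a, cons(a, g(a, a)))), a)   [R3 at 1.2]
4. cons(cons(cons(c, c), g(a, cons(a, g(a, a)))), a)  →  cons(cons(cons(c, c), cons(a, g(a, a))), a)   [R3 at 1.2]
5. cons(cons(cons(c, c), cons(a, g(a, a))), a)  →  cons(cons(cons(c, c), cons(a, a)), a)   [R3 at 1.2.2]

Reduce t₂ = cons(g(cons(g(cons(cons(c, c), c), cons(a, a)), cons(a, a)), cons(cons(c, c), cons(a, a))), a):
1. cons(g(cons(g(cons(cons(c, c), c), cons(a, a)), cons(a, a)), cons(cons(c, c), cons(a, a))), a)  →  cons(cons(cons(c, c), cons(a, a)), a)   [R4 at 1]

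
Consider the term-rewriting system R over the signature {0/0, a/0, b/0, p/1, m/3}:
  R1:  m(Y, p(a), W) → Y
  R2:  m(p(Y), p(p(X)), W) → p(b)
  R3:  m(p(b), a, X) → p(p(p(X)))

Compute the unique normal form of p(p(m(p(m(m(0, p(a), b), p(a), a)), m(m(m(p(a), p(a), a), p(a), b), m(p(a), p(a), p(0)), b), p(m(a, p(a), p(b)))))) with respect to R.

1. p(p(m(p(m(m(0, p(a), b), p(a), a)), m(m(m(p(a), p(a), a), p(a), b), m(p(a), p(a), p(0)), b), p(m(a, p(a), p(b))))))  →  p(p(m(p(m(0, p(a), b)), m(m(m(p(a), p(a), a), p(a), b), m(p(a), p(a), p(0)), b), p(m(a, p(a), p(b))))))   [R1 at 1.1.1.1]
2. p(p(m(p(m(0, p(a), b)), m(m(m(p(a), p(a), a), p(a), b), m(p(a), p(a), p(0)), b), p(m(a, p(a), p(b))))))  →  p(p(m(p(0), m(m(m(p(a), p(a), a), p(a), b), m(p(a), p(a), p(0)), b), p(m(a, p(a), p(b))))))   [R1 at 1.1.1.1]
3. p(p(m(p(0), m(m(m(p(a), p(a), a), p(a), b), m(p(a), p(a), p(0)), b), p(m(a, p(a), p(b))))))  →  p(p(m(p(0), m(m(p(a), p(a), a), m(p(a), p(a), p(0)), b), p(m(a, p(a), p(b))))))   [R1 at 1.1.2.1]
4. p(p(m(p(0), m(m(p(a), p(a), a), m(p(a), p(a), p(0)), b), p(m(a, p(a), p(b))))))  →  p(p(m(p(0), m(p(a), m(p(a), p(a), p(0)), b), p(m(a, p(a), p(b))))))   [R1 at 1.1.2.1]
5. p(p(m(p(0), m(p(a), m(p(a), p(a), p(0)), b), p(m(a, p(a), p(b))))))  →  p(p(m(p(0), m(p(a), p(a), b), p(m(a, p(a), p(b))))))   [R1 at 1.1.2.2]
6. p(p(m(p(0), m(p(a), p(a), b), p(m(a, p(a), p(b))))))  →  p(p(m(p(0), p(a), p(m(a, p(a), p(b))))))   [R1 at 1.1.2]
7. p(p(m(p(0), p(a), p(m(a, p(a), p(b))))))  →  p(p(p(0)))   [R1 at 1.1]

p(p(p(0)))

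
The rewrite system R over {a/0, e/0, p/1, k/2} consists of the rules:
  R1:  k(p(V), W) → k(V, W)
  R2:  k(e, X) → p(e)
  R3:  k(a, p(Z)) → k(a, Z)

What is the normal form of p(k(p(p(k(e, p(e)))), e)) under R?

p(p(e))

1. p(k(p(p(k(e, p(e)))), e))  →  p(k(p(k(e, p(e))), e))   [R1 at 1]
2. p(k(p(k(e, p(e))), e))  →  p(k(k(e, p(e)), e))   [R1 at 1]
3. p(k(k(e, p(e)), e))  →  p(k(p(e), e))   [R2 at 1.1]
4. p(k(p(e), e))  →  p(k(e, e))   [R1 at 1]
5. p(k(e, e))  →  p(p(e))   [R2 at 1]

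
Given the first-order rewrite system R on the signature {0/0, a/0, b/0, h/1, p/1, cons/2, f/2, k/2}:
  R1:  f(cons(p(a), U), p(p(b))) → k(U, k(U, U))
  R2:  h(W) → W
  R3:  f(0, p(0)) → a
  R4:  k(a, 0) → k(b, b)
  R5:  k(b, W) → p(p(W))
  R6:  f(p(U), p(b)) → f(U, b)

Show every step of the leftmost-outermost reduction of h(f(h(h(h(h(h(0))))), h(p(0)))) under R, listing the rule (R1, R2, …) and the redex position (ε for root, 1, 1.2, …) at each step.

1. h(f(h(h(h(h(h(0))))), h(p(0))))  →  f(h(h(h(h(h(0))))), h(p(0)))   [R2 at ε]
2. f(h(h(h(h(h(0))))), h(p(0)))  →  f(h(h(h(h(0)))), h(p(0)))   [R2 at 1]
3. f(h(h(h(h(0)))), h(p(0)))  →  f(h(h(h(0))), h(p(0)))   [R2 at 1]
4. f(h(h(h(0))), h(p(0)))  →  f(h(h(0)), h(p(0)))   [R2 at 1]
5. f(h(h(0)), h(p(0)))  →  f(h(0), h(p(0)))   [R2 at 1]
6. f(h(0), h(p(0)))  →  f(0, h(p(0)))   [R2 at 1]
7. f(0, h(p(0)))  →  f(0, p(0))   [R2 at 2]
8. f(0, p(0))  →  a   [R3 at ε]

a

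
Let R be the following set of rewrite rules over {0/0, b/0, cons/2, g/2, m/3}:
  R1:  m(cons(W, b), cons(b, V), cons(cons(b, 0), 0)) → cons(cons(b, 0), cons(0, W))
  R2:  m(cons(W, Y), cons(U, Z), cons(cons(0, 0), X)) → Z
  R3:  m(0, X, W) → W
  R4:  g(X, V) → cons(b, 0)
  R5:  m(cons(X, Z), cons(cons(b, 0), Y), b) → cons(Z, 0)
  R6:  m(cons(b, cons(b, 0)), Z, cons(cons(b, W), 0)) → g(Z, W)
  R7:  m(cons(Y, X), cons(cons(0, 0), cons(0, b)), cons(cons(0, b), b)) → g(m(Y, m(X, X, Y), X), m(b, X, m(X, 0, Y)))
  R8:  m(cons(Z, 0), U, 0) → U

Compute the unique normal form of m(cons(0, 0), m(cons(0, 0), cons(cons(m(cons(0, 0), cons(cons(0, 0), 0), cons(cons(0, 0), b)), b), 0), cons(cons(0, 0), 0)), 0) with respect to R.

1. m(cons(0, 0), m(cons(0, 0), cons(cons(m(cons(0, 0), cons(cons(0, 0), 0), cons(cons(0, 0), b)), b), 0), cons(cons(0, 0), 0)), 0)  →  m(cons(0, 0), cons(cons(m(cons(0, 0), cons(cons(0, 0), 0), cons(cons(0, 0), b)), b), 0), cons(cons(0, 0), 0))   [R8 at ε]
2. m(cons(0, 0), cons(cons(m(cons(0, 0), cons(cons(0, 0), 0), cons(cons(0, 0), b)), b), 0), cons(cons(0, 0), 0))  →  0   [R2 at ε]

0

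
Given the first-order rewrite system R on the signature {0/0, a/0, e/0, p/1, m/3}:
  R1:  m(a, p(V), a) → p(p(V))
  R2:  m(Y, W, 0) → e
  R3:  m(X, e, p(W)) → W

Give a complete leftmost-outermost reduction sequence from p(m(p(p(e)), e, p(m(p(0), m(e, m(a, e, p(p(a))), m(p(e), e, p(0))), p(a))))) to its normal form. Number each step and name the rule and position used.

1. p(m(p(p(e)), e, p(m(p(0), m(e, m(a, e, p(p(a))), m(p(e), e, p(0))), p(a)))))  →  p(m(p(0), m(e, m(a, e, p(p(a))), m(p(e), e, p(0))), p(a)))   [R3 at 1]
2. p(m(p(0), m(e, m(a, e, p(p(a))), m(p(e), e, p(0))), p(a)))  →  p(m(p(0), m(e, p(a), m(p(e), e, p(0))), p(a)))   [R3 at 1.2.2]
3. p(m(p(0), m(e, p(a), m(p(e), e, p(0))), p(a)))  →  p(m(p(0), m(e, p(a), 0), p(a)))   [R3 at 1.2.3]
4. p(m(p(0), m(e, p(a), 0), p(a)))  →  p(m(p(0), e, p(a)))   [R2 at 1.2]
5. p(m(p(0), e, p(a)))  →  p(a)   [R3 at 1]

p(a)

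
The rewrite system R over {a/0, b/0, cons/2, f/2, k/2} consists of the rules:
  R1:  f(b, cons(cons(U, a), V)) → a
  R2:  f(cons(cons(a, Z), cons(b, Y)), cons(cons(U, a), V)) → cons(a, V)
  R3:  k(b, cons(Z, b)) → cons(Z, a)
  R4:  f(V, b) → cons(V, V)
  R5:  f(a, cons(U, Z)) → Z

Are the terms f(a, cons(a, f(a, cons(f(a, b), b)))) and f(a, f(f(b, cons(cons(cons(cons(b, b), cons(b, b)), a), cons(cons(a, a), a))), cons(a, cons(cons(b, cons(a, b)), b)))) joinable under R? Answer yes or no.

yes — NF(t₁) = b, NF(t₂) = b

Reduce t₁ = f(a, cons(a, f(a, cons(f(a, b), b)))):
1. f(a, cons(a, f(a, cons(f(a, b), b))))  →  f(a, cons(f(a, b), b))   [R5 at ε]
2. f(a, cons(f(a, b), b))  →  b   [R5 at ε]

Reduce t₂ = f(a, f(f(b, cons(cons(cons(cons(b, b), cons(b, b)), a), cons(cons(a, a), a))), cons(a, cons(cons(b, cons(a, b)), b)))):
1. f(a, f(f(b, cons(cons(cons(cons(b, b), cons(b, b)), a), cons(cons(a, a), a))), cons(a, cons(cons(b, cons(a, b)), b))))  →  f(a, f(a, cons(a, cons(cons(b, cons(a, b)), b))))   [R1 at 2.1]
2. f(a, f(a, cons(a, cons(cons(b, cons(a, b)), b))))  →  f(a, cons(cons(b, cons(a, b)), b))   [R5 at 2]
3. f(a, cons(cons(b, cons(a, b)), b))  →  b   [R5 at ε]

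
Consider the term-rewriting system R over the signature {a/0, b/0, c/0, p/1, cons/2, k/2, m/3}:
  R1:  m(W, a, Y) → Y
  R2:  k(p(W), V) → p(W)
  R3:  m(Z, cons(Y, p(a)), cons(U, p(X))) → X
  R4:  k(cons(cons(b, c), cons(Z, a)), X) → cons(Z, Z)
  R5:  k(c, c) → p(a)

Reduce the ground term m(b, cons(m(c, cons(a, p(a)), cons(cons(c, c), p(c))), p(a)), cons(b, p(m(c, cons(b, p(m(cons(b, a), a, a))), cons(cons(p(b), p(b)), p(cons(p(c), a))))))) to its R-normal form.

1. m(b, cons(m(c, cons(a, p(a)), cons(cons(c, c), p(c))), p(a)), cons(b, p(m(c, cons(b, p(m(cons(b, a), a, a))), cons(cons(p(b), p(b)), p(cons(p(c), a)))))))  →  m(c, cons(b, p(m(cons(b, a), a, a))), cons(cons(p(b), p(b)), p(cons(p(c), a))))   [R3 at ε]
2. m(c, cons(b, p(m(cons(b, a), a, a))), cons(cons(p(b), p(b)), p(cons(p(c), a))))  →  m(c, cons(b, p(a)), cons(cons(p(b), p(b)), p(cons(p(c), a))))   [R1 at 2.2.1]
3. m(c, cons(b, p(a)), cons(cons(p(b), p(b)), p(cons(p(c), a))))  →  cons(p(c), a)   [R3 at ε]

cons(p(c), a)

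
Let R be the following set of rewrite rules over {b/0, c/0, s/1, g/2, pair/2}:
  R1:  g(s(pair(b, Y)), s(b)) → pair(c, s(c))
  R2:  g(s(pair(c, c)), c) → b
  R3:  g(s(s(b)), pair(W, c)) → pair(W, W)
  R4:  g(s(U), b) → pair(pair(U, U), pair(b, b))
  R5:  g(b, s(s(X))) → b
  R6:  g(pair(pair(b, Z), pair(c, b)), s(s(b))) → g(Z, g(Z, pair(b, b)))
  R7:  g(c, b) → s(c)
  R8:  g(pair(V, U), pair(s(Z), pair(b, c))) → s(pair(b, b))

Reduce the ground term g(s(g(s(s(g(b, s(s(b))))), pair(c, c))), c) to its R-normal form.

b

1. g(s(g(s(s(g(b, s(s(b))))), pair(c, c))), c)  →  g(s(g(s(s(b)), pair(c, c))), c)   [R5 at 1.1.1.1.1]
2. g(s(g(s(s(b)), pair(c, c))), c)  →  g(s(pair(c, c)), c)   [R3 at 1.1]
3. g(s(pair(c, c)), c)  →  b   [R2 at ε]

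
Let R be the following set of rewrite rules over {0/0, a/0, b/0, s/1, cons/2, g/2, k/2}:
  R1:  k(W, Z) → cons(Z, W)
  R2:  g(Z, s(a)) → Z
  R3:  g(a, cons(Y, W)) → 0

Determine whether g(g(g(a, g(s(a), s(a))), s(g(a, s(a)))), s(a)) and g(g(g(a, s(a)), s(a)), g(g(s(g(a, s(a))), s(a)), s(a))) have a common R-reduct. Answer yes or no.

Reduce t₁ = g(g(g(a, g(s(a), s(a))), s(g(a, s(a)))), s(a)):
1. g(g(g(a, g(s(a), s(a))), s(g(a, s(a)))), s(a))  →  g(g(a, g(s(a), s(a))), s(g(a, s(a))))   [R2 at ε]
2. g(g(a, g(s(a), s(a))), s(g(a, s(a))))  →  g(g(a, s(a)), s(g(a, s(a))))   [R2 at 1.2]
3. g(g(a, s(a)), s(g(a, s(a))))  →  g(a, s(g(a, s(a))))   [R2 at 1]
4. g(a, s(g(a, s(a))))  →  g(a, s(a))   [R2 at 2.1]
5. g(a, s(a))  →  a   [R2 at ε]

Reduce t₂ = g(g(g(a, s(a)), s(a)), g(g(s(g(a, s(a))), s(a)), s(a))):
1. g(g(g(a, s(a)), s(a)), g(g(s(g(a, s(a))), s(a)), s(a)))  →  g(g(a, s(a)), g(g(s(g(a, s(a))), s(a)), s(a)))   [R2 at 1]
2. g(g(a, s(a)), g(g(s(g(a, s(a))), s(a)), s(a)))  →  g(a, g(g(s(g(a, s(a))), s(a)), s(a)))   [R2 at 1]
3. g(a, g(g(s(g(a, s(a))), s(a)), s(a)))  →  g(a, g(s(g(a, s(a))), s(a)))   [R2 at 2]
4. g(a, g(s(g(a, s(a))), s(a)))  →  g(a, s(g(a, s(a))))   [R2 at 2]
5. g(a, s(g(a, s(a))))  →  g(a, s(a))   [R2 at 2.1]
6. g(a, s(a))  →  a   [R2 at ε]

yes — NF(t₁) = a, NF(t₂) = a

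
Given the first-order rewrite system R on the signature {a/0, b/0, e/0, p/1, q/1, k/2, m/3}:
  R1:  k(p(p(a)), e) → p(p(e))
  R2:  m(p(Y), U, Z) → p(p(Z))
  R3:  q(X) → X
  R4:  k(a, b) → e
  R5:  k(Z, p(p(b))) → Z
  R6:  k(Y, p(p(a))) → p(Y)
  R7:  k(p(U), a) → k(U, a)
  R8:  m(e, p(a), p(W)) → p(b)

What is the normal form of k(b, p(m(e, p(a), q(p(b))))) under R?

b

1. k(b, p(m(e, p(a), q(p(b)))))  →  k(b, p(m(e, p(a), p(b))))   [R3 at 2.1.3]
2. k(b, p(m(e, p(a), p(b))))  →  k(b, p(p(b)))   [R8 at 2.1]
3. k(b, p(p(b)))  →  b   [R5 at ε]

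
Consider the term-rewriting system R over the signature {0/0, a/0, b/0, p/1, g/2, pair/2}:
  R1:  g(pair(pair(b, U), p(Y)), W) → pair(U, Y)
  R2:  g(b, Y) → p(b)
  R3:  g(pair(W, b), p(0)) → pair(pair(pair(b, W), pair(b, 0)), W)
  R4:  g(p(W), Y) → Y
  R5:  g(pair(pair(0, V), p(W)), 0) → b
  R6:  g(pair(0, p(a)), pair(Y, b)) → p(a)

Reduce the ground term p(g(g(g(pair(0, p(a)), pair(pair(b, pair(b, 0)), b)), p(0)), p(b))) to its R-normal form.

1. p(g(g(g(pair(0, p(a)), pair(pair(b, pair(b, 0)), b)), p(0)), p(b)))  →  p(g(g(p(a), p(0)), p(b)))   [R6 at 1.1.1]
2. p(g(g(p(a), p(0)), p(b)))  →  p(g(p(0), p(b)))   [R4 at 1.1]
3. p(g(p(0), p(b)))  →  p(p(b))   [R4 at 1]

p(p(b))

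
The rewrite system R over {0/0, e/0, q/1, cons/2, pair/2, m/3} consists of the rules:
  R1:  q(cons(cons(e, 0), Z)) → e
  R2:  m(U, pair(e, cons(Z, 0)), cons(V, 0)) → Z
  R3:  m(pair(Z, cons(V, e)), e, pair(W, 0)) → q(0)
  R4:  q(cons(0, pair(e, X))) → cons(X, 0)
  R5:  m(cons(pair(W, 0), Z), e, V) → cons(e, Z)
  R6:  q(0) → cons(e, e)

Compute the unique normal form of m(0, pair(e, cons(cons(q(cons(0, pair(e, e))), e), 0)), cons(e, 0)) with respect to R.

1. m(0, pair(e, cons(cons(q(cons(0, pair(e, e))), e), 0)), cons(e, 0))  →  cons(q(cons(0, pair(e, e))), e)   [R2 at ε]
2. cons(q(cons(0, pair(e, e))), e)  →  cons(cons(e, 0), e)   [R4 at 1]

cons(cons(e, 0), e)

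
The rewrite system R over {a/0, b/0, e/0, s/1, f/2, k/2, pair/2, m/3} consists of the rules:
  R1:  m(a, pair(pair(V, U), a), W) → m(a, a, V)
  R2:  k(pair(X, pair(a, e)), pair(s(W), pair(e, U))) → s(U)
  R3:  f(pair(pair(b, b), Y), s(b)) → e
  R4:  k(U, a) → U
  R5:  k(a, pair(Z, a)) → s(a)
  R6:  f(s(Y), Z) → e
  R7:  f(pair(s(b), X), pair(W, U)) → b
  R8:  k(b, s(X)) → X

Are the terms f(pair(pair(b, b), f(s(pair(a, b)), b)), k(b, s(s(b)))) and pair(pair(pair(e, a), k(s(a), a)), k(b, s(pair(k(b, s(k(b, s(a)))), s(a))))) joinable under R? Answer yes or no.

no — NF(t₁) = e, NF(t₂) = pair(pair(pair(e, a), s(a)), pair(a, s(a)))

Reduce t₁ = f(pair(pair(b, b), f(s(pair(a, b)), b)), k(b, s(s(b)))):
1. f(pair(pair(b, b), f(s(pair(a, b)), b)), k(b, s(s(b))))  →  f(pair(pair(b, b), e), k(b, s(s(b))))   [R6 at 1.2]
2. f(pair(pair(b, b), e), k(b, s(s(b))))  →  f(pair(pair(b, b), e), s(b))   [R8 at 2]
3. f(pair(pair(b, b), e), s(b))  →  e   [R3 at ε]

Reduce t₂ = pair(pair(pair(e, a), k(s(a), a)), k(b, s(pair(k(b, s(k(b, s(a)))), s(a))))):
1. pair(pair(pair(e, a), k(s(a), a)), k(b, s(pair(k(b, s(k(b, s(a)))), s(a)))))  →  pair(pair(pair(e, a), s(a)), k(b, s(pair(k(b, s(k(b, s(a)))), s(a)))))   [R4 at 1.2]
2. pair(pair(pair(e, a), s(a)), k(b, s(pair(k(b, s(k(b, s(a)))), s(a)))))  →  pair(pair(pair(e, a), s(a)), pair(k(b, s(k(b, s(a)))), s(a)))   [R8 at 2]
3. pair(pair(pair(e, a), s(a)), pair(k(b, s(k(b, s(a)))), s(a)))  →  pair(pair(pair(e, a), s(a)), pair(k(b, s(a)), s(a)))   [R8 at 2.1]
4. pair(pair(pair(e, a), s(a)), pair(k(b, s(a)), s(a)))  →  pair(pair(pair(e, a), s(a)), pair(a, s(a)))   [R8 at 2.1]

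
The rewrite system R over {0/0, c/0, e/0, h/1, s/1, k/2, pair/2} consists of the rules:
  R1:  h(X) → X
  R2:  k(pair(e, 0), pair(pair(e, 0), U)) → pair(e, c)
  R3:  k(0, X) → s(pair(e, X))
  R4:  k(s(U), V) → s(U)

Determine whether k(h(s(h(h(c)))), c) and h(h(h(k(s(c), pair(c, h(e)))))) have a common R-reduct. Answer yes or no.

Reduce t₁ = k(h(s(h(h(c)))), c):
1. k(h(s(h(h(c)))), c)  →  k(s(h(h(c))), c)   [R1 at 1]
2. k(s(h(h(c))), c)  →  s(h(h(c)))   [R4 at ε]
3. s(h(h(c)))  →  s(h(c))   [R1 at 1]
4. s(h(c))  →  s(c)   [R1 at 1]

Reduce t₂ = h(h(h(k(s(c), pair(c, h(e)))))):
1. h(h(h(k(s(c), pair(c, h(e))))))  →  h(h(k(s(c), pair(c, h(e)))))   [R1 at ε]
2. h(h(k(s(c), pair(c, h(e)))))  →  h(k(s(c), pair(c, h(e))))   [R1 at ε]
3. h(k(s(c), pair(c, h(e))))  →  k(s(c), pair(c, h(e)))   [R1 at ε]
4. k(s(c), pair(c, h(e)))  →  s(c)   [R4 at ε]

yes — NF(t₁) = s(c), NF(t₂) = s(c)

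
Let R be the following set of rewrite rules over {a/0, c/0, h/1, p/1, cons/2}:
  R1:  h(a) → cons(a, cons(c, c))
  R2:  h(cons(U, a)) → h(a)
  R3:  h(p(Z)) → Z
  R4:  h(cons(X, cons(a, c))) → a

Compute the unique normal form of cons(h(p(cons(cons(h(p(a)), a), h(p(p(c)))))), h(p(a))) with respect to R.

1. cons(h(p(cons(cons(h(p(a)), a), h(p(p(c)))))), h(p(a)))  →  cons(cons(cons(h(p(a)), a), h(p(p(c)))), h(p(a)))   [R3 at 1]
2. cons(cons(cons(h(p(a)), a), h(p(p(c)))), h(p(a)))  →  cons(cons(cons(a, a), h(p(p(c)))), h(p(a)))   [R3 at 1.1.1]
3. cons(cons(cons(a, a), h(p(p(c)))), h(p(a)))  →  cons(cons(cons(a, a), p(c)), h(p(a)))   [R3 at 1.2]
4. cons(cons(cons(a, a), p(c)), h(p(a)))  →  cons(cons(cons(a, a), p(c)), a)   [R3 at 2]

cons(cons(cons(a, a), p(c)), a)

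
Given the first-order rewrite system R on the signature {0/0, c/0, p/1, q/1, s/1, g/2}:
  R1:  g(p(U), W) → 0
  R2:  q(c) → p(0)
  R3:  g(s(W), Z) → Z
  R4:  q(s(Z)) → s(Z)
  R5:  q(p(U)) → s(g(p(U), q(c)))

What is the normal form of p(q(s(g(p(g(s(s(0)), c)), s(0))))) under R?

p(s(0))

1. p(q(s(g(p(g(s(s(0)), c)), s(0)))))  →  p(s(g(p(g(s(s(0)), c)), s(0))))   [R4 at 1]
2. p(s(g(p(g(s(s(0)), c)), s(0))))  →  p(s(0))   [R1 at 1.1]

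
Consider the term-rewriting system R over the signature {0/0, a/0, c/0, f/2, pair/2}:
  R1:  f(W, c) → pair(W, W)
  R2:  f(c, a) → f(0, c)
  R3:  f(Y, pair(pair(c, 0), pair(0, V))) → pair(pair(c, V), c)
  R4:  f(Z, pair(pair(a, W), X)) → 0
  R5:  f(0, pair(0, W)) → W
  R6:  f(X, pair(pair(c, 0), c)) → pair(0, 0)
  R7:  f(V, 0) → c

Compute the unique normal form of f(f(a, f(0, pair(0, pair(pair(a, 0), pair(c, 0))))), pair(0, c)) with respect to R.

c

1. f(f(a, f(0, pair(0, pair(pair(a, 0), pair(c, 0))))), pair(0, c))  →  f(f(a, pair(pair(a, 0), pair(c, 0))), pair(0, c))   [R5 at 1.2]
2. f(f(a, pair(pair(a, 0), pair(c, 0))), pair(0, c))  →  f(0, pair(0, c))   [R4 at 1]
3. f(0, pair(0, c))  →  c   [R5 at ε]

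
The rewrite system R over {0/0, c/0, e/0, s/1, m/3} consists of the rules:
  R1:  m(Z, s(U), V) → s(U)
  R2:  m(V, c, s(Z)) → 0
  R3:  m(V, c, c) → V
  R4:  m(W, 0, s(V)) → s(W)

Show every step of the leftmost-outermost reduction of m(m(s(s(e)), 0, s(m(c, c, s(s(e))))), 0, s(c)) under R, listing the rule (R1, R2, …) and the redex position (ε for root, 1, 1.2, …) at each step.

1. m(m(s(s(e)), 0, s(m(c, c, s(s(e))))), 0, s(c))  →  s(m(s(s(e)), 0, s(m(c, c, s(s(e))))))   [R4 at ε]
2. s(m(s(s(e)), 0, s(m(c, c, s(s(e))))))  →  s(s(s(s(e))))   [R4 at 1]

s(s(s(s(e))))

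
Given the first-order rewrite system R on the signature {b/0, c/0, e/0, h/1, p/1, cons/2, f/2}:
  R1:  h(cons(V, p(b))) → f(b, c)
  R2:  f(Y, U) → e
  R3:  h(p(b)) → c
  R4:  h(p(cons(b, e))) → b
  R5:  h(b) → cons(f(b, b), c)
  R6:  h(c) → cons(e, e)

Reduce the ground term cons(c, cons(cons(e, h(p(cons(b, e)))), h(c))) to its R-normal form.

1. cons(c, cons(cons(e, h(p(cons(b, e)))), h(c)))  →  cons(c, cons(cons(e, b), h(c)))   [R4 at 2.1.2]
2. cons(c, cons(cons(e, b), h(c)))  →  cons(c, cons(cons(e, b), cons(e, e)))   [R6 at 2.2]

cons(c, cons(cons(e, b), cons(e, e)))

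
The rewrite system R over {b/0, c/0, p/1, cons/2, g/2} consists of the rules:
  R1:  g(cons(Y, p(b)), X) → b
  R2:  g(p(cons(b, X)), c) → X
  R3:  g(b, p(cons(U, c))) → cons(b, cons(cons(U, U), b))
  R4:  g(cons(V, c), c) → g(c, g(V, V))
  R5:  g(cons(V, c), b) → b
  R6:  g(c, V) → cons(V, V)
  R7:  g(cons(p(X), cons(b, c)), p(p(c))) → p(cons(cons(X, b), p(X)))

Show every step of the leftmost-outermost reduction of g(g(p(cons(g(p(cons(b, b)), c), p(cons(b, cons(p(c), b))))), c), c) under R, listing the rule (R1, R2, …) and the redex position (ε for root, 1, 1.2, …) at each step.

cons(p(c), b)

1. g(g(p(cons(g(p(cons(b, b)), c), p(cons(b, cons(p(c), b))))), c), c)  →  g(g(p(cons(b, p(cons(b, cons(p(c), b))))), c), c)   [R2 at 1.1.1.1]
2. g(g(p(cons(b, p(cons(b, cons(p(c), b))))), c), c)  →  g(p(cons(b, cons(p(c), b))), c)   [R2 at 1]
3. g(p(cons(b, cons(p(c), b))), c)  →  cons(p(c), b)   [R2 at ε]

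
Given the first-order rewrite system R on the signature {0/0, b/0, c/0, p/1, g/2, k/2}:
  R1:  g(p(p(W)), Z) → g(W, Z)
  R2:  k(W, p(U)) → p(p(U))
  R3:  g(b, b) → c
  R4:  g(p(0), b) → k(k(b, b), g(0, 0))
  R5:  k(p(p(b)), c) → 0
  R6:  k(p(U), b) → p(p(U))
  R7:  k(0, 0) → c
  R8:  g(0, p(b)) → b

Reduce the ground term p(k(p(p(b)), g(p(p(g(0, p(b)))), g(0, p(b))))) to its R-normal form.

1. p(k(p(p(b)), g(p(p(g(0, p(b)))), g(0, p(b)))))  →  p(k(p(p(b)), g(g(0, p(b)), g(0, p(b)))))   [R1 at 1.2]
2. p(k(p(p(b)), g(g(0, p(b)), g(0, p(b)))))  →  p(k(p(p(b)), g(b, g(0, p(b)))))   [R8 at 1.2.1]
3. p(k(p(p(b)), g(b, g(0, p(b)))))  →  p(k(p(p(b)), g(b, b)))   [R8 at 1.2.2]
4. p(k(p(p(b)), g(b, b)))  →  p(k(p(p(b)), c))   [R3 at 1.2]
5. p(k(p(p(b)), c))  →  p(0)   [R5 at 1]

p(0)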